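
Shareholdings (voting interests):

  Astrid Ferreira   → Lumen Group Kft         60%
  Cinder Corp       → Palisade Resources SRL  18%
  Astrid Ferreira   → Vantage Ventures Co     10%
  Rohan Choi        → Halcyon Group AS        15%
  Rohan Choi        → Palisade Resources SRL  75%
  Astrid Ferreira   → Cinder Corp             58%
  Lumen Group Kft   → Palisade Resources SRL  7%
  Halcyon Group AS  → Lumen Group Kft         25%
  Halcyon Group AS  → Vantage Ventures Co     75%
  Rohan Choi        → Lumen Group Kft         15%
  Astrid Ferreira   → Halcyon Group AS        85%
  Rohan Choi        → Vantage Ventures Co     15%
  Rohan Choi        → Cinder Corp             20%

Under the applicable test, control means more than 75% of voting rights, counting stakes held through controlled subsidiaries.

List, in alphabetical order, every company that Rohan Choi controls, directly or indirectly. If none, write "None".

None

Rohan's largest direct stake is 75% in Palisade, which does not meet the threshold.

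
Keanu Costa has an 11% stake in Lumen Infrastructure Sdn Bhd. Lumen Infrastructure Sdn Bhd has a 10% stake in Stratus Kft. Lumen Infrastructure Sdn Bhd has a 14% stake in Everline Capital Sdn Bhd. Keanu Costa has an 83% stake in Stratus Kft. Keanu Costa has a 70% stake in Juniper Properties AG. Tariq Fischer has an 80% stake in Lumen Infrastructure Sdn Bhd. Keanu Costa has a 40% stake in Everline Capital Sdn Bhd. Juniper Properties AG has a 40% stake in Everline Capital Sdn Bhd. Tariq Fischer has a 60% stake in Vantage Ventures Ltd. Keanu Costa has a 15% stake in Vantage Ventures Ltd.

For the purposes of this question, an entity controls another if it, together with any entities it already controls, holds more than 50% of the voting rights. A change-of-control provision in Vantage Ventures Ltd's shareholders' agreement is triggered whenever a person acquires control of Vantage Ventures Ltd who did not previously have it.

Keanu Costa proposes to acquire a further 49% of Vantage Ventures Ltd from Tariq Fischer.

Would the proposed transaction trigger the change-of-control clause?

Yes

The purchase adds only to Keanu's holdings (Tariq's stake shrinks), so Keanu is the only person who could newly come to control Vantage.
Keanu holds 70% of Juniper, so Keanu controls Juniper.
Keanu and Juniper together hold 40% + 40% = 80% of Everline, so Keanu controls Everline.
Keanu holds 83% of Stratus, so Keanu controls Stratus.
In Vantage, Keanu's side holds only 15%, not > 50%.
So before the transaction, Keanu does not control Vantage.
After the purchase, Keanu's direct stake in Vantage rises to 15% + 49% = 64%, and Tariq's stake falls to 11%.
Keanu holds 64% of Vantage, so Keanu controls Vantage.
Keanu did not control Vantage before and does after, so the clause is triggered.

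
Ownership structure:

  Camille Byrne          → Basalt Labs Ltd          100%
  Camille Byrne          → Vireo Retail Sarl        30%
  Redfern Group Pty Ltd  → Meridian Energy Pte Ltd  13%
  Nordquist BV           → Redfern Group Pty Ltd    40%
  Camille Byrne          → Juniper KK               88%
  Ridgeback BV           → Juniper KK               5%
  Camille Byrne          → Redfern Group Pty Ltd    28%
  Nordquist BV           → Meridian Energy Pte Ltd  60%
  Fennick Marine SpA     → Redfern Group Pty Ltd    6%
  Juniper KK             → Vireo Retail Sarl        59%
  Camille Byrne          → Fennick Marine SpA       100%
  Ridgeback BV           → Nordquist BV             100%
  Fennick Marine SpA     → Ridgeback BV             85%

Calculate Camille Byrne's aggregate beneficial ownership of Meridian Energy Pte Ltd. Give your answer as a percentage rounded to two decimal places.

Camille reaches Meridian along 4 paths.
Via Fennick → Ridgeback → Nordquist: 100% × 85% × 100% × 60% = 51%.
Via Fennick → Ridgeback → Nordquist → Redfern: 100% × 85% × 100% × 40% × 13% = 4.42%.
Via Redfern: 28% × 13% = 3.64%.
Via Fennick → Redfern: 100% × 6% × 13% = 0.78%.
Total: 51% + 4.42% + 3.64% + 0.78% = 59.84%.

59.84%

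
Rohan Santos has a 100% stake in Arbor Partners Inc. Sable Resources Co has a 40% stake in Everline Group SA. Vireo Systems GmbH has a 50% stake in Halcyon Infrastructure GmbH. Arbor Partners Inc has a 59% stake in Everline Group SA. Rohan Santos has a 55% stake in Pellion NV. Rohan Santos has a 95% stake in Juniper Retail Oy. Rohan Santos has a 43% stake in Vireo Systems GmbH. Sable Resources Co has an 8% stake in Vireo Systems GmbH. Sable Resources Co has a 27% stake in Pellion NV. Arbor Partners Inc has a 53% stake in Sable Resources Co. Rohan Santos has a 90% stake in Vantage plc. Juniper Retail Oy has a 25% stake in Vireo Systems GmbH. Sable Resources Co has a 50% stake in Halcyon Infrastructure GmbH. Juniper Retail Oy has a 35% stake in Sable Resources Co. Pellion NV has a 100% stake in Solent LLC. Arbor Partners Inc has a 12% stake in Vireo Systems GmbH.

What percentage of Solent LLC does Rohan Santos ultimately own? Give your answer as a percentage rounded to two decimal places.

78.29%

Rohan reaches Solent along 3 paths.
Via Juniper → Sable → Pellion: 95% × 35% × 27% × 100% = 8.9775%.
Via Arbor → Sable → Pellion: 100% × 53% × 27% × 100% = 14.31%.
Via Pellion: 55% × 100% = 55%.
Total: 8.9775% + 14.31% + 55% = 78.2875%.
Rounded: 78.29%.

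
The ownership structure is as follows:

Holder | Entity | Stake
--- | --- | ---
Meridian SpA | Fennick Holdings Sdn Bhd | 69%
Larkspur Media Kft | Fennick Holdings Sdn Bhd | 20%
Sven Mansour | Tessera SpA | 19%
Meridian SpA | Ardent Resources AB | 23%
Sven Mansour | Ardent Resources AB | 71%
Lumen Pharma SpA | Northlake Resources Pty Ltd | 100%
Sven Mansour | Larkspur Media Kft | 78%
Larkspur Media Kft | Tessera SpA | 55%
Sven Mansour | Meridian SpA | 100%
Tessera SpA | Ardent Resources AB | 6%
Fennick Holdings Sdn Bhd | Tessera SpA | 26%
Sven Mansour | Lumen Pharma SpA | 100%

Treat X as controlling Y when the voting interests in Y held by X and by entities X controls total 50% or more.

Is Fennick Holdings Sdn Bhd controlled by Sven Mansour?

Sven holds 78% of Larkspur, so Sven controls Larkspur.
Sven holds 100% of Meridian, so Sven controls Meridian.
Meridian and Larkspur together hold 69% + 20% = 89% of Fennick, so Sven controls Fennick.

Yes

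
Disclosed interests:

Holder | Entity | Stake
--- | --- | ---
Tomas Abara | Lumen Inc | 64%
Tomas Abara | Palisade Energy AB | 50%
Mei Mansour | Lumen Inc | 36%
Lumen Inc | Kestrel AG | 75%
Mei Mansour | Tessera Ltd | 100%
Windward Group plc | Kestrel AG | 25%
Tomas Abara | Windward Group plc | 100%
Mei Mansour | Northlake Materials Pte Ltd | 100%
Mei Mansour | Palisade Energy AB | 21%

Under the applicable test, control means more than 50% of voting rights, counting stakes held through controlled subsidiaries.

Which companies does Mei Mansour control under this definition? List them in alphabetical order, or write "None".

Mei holds 100% of Northlake, so Mei controls Northlake.
Mei holds 100% of Tessera, so Mei controls Tessera.
No other company's threshold is met.

Northlake Materials Pte Ltd, Tessera Ltd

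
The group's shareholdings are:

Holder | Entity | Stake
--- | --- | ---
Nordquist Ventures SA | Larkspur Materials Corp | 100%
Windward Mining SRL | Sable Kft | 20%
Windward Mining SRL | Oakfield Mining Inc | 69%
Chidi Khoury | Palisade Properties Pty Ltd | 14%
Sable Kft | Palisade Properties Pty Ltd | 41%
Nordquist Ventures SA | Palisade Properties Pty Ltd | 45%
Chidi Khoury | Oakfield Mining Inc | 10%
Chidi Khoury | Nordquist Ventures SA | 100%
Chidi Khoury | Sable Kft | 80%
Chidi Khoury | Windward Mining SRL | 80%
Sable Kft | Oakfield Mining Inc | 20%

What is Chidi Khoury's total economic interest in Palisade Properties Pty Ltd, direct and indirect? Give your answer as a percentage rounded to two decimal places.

Chidi reaches Palisade along 4 paths.
Via Nordquist: 100% × 45% = 45%.
Via Windward → Sable: 80% × 20% × 41% = 6.56%.
Via Sable: 80% × 41% = 32.8%.
Direct stake: 14% = 14%.
Total: 45% + 6.56% + 32.8% + 14% = 98.36%.

98.36%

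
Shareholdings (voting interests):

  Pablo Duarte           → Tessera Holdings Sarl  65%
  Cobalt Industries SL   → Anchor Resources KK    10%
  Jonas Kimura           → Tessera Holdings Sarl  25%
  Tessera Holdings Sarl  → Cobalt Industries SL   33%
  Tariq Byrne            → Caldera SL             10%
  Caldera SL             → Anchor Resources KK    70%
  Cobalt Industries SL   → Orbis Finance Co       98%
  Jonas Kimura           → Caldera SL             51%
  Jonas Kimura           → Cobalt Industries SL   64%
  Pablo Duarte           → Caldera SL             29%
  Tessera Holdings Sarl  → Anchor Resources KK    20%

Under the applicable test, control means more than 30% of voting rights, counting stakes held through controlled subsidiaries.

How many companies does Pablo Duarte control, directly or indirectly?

Pablo holds 65% of Tessera, so Pablo controls Tessera.
Tessera holds 33% of Cobalt, so Pablo controls Cobalt.
Cobalt holds 98% of Orbis, so Pablo controls Orbis.
No other company's threshold is met.
Pablo controls 3 companies.

3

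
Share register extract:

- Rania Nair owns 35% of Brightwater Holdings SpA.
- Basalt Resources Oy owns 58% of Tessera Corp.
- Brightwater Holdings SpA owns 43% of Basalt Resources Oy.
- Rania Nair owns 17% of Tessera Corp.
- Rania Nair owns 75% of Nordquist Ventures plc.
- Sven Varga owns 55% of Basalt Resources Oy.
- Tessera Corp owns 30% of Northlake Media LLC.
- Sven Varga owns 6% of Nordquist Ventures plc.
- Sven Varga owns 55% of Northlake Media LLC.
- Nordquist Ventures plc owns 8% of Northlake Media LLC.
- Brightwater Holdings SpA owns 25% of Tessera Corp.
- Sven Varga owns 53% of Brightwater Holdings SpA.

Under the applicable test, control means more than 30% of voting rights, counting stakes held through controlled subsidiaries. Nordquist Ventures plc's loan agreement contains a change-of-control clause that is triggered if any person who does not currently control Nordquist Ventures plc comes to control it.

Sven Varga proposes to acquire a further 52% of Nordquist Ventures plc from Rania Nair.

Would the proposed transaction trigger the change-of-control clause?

The purchase adds only to Sven's holdings (Rania's stake shrinks), so Sven is the only person who could newly come to control Nordquist.
Sven holds 53% of Brightwater, so Sven controls Brightwater.
Brightwater and Sven together hold 43% + 55% = 98% of Basalt, so Sven controls Basalt.
Brightwater and Basalt together hold 25% + 58% = 83% of Tessera, so Sven controls Tessera.
Sven and Tessera together hold 55% + 30% = 85% of Northlake, so Sven controls Northlake.
In Nordquist, Sven's side holds only 6%, not > 30%.
So before the transaction, Sven does not control Nordquist.
After the purchase, Sven's direct stake in Nordquist rises to 6% + 52% = 58%, and Rania's stake falls to 23%.
Sven holds 58% of Nordquist, so Sven controls Nordquist.
Sven did not control Nordquist before and does after, so the clause is triggered.

Yes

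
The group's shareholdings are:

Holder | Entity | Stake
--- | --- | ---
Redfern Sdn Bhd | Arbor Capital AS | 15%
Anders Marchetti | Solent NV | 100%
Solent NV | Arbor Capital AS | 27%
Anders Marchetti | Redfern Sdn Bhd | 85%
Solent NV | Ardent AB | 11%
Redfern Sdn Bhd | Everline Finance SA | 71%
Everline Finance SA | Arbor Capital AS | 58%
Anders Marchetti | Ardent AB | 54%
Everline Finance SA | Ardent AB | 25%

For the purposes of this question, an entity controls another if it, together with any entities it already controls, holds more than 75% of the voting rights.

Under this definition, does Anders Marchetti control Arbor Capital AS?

Anders holds 85% of Redfern, so Anders controls Redfern.
Anders holds 100% of Solent, so Anders controls Solent.
In Arbor, Anders's side holds only 27% + 15% = 42%, not > 75%.
So Anders does not control Arbor.

No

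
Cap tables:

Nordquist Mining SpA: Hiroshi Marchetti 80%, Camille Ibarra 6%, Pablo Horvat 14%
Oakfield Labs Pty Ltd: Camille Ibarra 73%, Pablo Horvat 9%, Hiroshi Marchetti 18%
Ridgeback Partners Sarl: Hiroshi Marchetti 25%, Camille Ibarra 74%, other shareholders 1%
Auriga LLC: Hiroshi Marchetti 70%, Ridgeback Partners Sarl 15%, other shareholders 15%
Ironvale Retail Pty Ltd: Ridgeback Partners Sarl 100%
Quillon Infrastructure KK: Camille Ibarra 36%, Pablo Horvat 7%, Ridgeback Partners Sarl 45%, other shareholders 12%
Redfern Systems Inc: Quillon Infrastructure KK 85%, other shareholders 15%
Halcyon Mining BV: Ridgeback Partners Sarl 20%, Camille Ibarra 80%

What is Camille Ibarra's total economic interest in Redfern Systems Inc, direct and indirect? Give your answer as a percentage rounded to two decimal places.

Camille reaches Redfern along 2 paths.
Via Quillon: 36% × 85% = 30.6%.
Via Ridgeback → Quillon: 74% × 45% × 85% = 28.305%.
Total: 30.6% + 28.305% = 58.905%.
Rounded: 58.91%.

58.91%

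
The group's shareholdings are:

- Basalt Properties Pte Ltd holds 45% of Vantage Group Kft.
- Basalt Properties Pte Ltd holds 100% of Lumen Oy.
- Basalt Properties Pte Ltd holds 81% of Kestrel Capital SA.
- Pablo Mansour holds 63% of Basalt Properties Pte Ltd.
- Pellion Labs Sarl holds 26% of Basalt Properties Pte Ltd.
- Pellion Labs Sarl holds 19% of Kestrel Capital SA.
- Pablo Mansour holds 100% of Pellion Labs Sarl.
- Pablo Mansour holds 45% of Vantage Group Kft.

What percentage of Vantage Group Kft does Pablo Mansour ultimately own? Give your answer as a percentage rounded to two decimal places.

Pablo reaches Vantage along 3 paths.
Direct stake: 45% = 45%.
Via Basalt: 63% × 45% = 28.35%.
Via Pellion → Basalt: 100% × 26% × 45% = 11.7%.
Total: 45% + 28.35% + 11.7% = 85.05%.

85.05%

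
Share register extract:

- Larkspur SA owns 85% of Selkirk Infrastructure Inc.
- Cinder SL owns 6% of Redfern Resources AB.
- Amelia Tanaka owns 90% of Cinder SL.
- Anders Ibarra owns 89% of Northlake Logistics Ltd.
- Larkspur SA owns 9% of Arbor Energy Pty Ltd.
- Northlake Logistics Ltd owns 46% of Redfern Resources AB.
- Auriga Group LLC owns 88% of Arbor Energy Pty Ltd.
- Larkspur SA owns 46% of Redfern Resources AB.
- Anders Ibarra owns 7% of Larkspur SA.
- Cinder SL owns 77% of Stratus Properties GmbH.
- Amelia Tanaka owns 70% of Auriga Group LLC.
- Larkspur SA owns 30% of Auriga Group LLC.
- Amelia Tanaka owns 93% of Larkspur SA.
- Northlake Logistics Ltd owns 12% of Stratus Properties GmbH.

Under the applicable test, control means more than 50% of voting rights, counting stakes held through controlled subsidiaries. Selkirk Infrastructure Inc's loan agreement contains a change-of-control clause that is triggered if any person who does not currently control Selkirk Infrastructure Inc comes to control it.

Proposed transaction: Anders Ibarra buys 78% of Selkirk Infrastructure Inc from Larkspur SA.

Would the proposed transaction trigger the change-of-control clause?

The purchase adds only to Anders's holdings (Larkspur's stake shrinks), so Anders is the only person who could newly come to control Selkirk.
Anders holds 89% of Northlake, so Anders controls Northlake.
Neither Anders nor any entity Anders controls holds any voting interest in Selkirk.
So before the transaction, Anders does not control Selkirk.
After the purchase, Anders holds 78% of Selkirk directly, and Larkspur's stake falls to 7%.
Anders holds 78% of Selkirk, so Anders controls Selkirk.
Anders did not control Selkirk before and does after, so the clause is triggered.

Yes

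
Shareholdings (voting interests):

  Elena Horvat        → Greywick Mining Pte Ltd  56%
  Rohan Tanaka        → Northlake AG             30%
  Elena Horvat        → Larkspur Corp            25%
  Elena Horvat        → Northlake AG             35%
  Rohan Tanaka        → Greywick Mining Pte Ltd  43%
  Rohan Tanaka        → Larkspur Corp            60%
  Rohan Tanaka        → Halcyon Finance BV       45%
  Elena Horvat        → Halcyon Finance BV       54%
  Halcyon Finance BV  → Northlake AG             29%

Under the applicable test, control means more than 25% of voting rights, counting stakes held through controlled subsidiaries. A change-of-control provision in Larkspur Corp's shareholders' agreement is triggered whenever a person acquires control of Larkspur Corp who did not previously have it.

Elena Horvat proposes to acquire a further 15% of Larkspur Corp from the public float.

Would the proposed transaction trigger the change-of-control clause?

The purchase changes only Elena's holdings, so Elena is the only person who could newly come to control Larkspur.
Elena holds 54% of Halcyon, so Elena controls Halcyon.
Elena holds 56% of Greywick, so Elena controls Greywick.
Halcyon and Elena together hold 29% + 35% = 64% of Northlake, so Elena controls Northlake.
In Larkspur, Elena's side holds only 25%, not > 25%.
So before the transaction, Elena does not control Larkspur.
After the purchase, Elena's direct stake in Larkspur rises to 25% + 15% = 40%.
Elena holds 40% of Larkspur, so Elena controls Larkspur.
Elena did not control Larkspur before and does after, so the clause is triggered.

Yes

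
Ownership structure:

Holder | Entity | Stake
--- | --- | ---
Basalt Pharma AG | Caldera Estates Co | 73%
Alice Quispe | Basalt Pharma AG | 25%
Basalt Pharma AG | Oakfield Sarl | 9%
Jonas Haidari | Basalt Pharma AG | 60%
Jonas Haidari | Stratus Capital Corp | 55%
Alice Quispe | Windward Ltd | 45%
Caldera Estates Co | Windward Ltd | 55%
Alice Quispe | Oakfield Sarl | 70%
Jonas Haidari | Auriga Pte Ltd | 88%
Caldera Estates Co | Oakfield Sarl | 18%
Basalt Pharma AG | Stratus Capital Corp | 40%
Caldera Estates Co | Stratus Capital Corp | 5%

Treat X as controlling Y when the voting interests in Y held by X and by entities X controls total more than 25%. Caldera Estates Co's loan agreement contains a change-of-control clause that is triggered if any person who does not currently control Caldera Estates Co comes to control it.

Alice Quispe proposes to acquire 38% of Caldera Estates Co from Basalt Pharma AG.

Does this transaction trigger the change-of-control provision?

Yes

The purchase adds only to Alice's holdings (Basalt's stake shrinks), so Alice is the only person who could newly come to control Caldera.
Alice holds 45% of Windward, so Alice controls Windward.
Alice holds 70% of Oakfield, so Alice controls Oakfield.
Neither Alice nor any entity Alice controls holds any voting interest in Caldera.
So before the transaction, Alice does not control Caldera.
After the purchase, Alice holds 38% of Caldera directly, and Basalt's stake falls to 35%.
Alice holds 38% of Caldera, so Alice controls Caldera.
Alice did not control Caldera before and does after, so the clause is triggered.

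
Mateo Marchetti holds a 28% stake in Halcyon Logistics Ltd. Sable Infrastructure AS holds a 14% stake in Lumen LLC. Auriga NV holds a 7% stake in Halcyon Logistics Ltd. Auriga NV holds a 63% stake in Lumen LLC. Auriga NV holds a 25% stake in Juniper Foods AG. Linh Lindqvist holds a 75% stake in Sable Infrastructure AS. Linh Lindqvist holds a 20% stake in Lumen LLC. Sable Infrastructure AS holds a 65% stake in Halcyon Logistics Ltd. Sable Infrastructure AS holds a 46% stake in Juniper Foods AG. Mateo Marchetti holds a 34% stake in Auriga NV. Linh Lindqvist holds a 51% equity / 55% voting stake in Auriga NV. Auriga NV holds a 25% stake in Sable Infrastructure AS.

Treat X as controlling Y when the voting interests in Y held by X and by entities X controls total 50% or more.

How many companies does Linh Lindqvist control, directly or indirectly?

5

Linh holds 55% of Auriga, so Linh controls Auriga.
Auriga and Linh together hold 25% + 75% = 100% of Sable, so Linh controls Sable.
Auriga and Linh and Sable together hold 63% + 20% + 14% = 97% of Lumen, so Linh controls Lumen.
Auriga and Sable together hold 7% + 65% = 72% of Halcyon, so Linh controls Halcyon.
Auriga and Sable together hold 25% + 46% = 71% of Juniper, so Linh controls Juniper.
Linh controls 5 companies.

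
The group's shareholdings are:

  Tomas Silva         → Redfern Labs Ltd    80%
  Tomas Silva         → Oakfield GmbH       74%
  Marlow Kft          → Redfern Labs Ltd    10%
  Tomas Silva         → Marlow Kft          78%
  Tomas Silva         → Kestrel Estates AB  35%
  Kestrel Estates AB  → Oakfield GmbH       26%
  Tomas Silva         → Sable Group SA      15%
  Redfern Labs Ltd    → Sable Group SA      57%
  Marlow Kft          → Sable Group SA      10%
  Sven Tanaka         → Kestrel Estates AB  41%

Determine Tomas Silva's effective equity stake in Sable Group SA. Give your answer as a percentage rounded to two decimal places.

Tomas reaches Sable along 4 paths.
Via Redfern: 80% × 57% = 45.6%.
Via Marlow → Redfern: 78% × 10% × 57% = 4.446%.
Via Marlow: 78% × 10% = 7.8%.
Direct stake: 15% = 15%.
Total: 45.6% + 4.446% + 7.8% + 15% = 72.846%.
Rounded: 72.85%.

72.85%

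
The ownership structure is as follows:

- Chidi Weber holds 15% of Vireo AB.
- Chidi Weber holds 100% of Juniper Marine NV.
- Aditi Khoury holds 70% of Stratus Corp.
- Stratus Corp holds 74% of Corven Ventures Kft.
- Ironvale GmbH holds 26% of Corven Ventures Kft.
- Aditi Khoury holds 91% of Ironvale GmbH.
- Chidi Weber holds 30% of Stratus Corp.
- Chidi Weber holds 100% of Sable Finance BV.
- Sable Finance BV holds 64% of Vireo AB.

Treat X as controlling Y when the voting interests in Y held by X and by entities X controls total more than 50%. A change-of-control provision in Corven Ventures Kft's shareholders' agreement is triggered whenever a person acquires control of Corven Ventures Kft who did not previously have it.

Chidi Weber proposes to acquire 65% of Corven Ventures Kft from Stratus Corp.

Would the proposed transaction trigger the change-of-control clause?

The purchase adds only to Chidi's holdings (Stratus's stake shrinks), so Chidi is the only person who could newly come to control Corven.
Chidi holds 100% of Juniper, so Chidi controls Juniper.
Chidi holds 100% of Sable, so Chidi controls Sable.
Sable and Chidi together hold 64% + 15% = 79% of Vireo, so Chidi controls Vireo.
Neither Chidi nor any entity Chidi controls holds any voting interest in Corven.
So before the transaction, Chidi does not control Corven.
After the purchase, Chidi holds 65% of Corven directly, and Stratus's stake falls to 9%.
Chidi holds 65% of Corven, so Chidi controls Corven.
Chidi did not control Corven before and does after, so the clause is triggered.

Yes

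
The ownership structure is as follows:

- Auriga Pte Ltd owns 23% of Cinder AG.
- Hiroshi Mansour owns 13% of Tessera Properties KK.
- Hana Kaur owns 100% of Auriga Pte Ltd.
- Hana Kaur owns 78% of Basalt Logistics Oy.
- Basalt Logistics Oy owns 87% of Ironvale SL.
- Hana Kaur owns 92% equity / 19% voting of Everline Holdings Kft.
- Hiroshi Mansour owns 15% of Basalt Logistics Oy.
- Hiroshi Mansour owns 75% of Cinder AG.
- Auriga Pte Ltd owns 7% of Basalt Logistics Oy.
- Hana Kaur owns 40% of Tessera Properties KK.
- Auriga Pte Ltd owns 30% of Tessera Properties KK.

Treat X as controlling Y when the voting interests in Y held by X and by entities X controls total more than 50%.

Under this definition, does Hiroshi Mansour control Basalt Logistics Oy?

No

Hiroshi holds 75% of Cinder, so Hiroshi controls Cinder.
In Basalt, Hiroshi's side holds only 15%, not > 50%.
So Hiroshi does not control Basalt.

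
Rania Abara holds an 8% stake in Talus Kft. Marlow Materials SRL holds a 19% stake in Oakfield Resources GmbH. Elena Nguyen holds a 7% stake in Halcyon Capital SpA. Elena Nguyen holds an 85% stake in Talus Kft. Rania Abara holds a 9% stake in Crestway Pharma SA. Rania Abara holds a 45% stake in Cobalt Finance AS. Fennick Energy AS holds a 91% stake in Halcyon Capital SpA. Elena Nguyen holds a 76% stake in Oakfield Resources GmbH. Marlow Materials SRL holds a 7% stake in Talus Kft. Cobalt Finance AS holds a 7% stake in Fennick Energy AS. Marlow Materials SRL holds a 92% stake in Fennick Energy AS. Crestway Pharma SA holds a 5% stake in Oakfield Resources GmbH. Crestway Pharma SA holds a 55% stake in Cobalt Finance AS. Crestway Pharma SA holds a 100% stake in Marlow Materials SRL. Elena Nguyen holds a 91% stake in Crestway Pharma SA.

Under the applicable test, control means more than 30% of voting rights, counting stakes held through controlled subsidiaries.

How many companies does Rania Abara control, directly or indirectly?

1

Rania holds 45% of Cobalt, so Rania controls Cobalt.
No other company's threshold is met.
Rania controls 1 company.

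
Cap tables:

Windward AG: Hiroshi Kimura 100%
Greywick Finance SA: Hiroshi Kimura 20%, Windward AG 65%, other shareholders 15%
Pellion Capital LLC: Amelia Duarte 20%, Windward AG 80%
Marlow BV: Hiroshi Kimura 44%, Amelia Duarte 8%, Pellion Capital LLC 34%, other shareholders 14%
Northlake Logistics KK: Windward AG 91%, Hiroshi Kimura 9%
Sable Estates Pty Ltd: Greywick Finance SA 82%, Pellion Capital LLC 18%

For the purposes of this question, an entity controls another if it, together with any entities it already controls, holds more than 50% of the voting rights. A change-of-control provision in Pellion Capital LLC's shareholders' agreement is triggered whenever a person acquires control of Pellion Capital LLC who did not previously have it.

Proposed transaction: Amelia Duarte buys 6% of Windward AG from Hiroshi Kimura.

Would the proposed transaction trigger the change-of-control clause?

No

The purchase adds only to Amelia's holdings (Hiroshi's stake shrinks), so Amelia is the only person who could newly come to control Pellion.
Amelia's largest direct stake is 20% in Pellion, which does not meet the threshold, so Amelia controls no company.
In Pellion, Amelia's side holds only 20%, not > 50%.
So before the transaction, Amelia does not control Pellion.
After the purchase, Amelia holds 6% of Windward directly, and Hiroshi's stake falls to 94%.
Amelia's side now holds 6% of Windward, not > 50%, so Amelia still does not control Windward.
After the transaction, Amelia's side holds 20% of Pellion, not > 50%, so Amelia still does not control Pellion.
No new person acquires control, so the clause is not triggered.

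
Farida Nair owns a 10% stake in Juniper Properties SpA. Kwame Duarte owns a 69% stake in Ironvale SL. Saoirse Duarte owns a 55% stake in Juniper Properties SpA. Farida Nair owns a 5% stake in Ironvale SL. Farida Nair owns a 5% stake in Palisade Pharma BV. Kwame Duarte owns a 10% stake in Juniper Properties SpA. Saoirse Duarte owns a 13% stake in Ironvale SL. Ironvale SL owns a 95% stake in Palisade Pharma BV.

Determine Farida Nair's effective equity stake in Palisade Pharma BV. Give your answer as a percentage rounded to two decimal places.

Farida reaches Palisade along 2 paths.
Via Ironvale: 5% × 95% = 4.75%.
Direct stake: 5% = 5%.
Total: 4.75% + 5% = 9.75%.

9.75%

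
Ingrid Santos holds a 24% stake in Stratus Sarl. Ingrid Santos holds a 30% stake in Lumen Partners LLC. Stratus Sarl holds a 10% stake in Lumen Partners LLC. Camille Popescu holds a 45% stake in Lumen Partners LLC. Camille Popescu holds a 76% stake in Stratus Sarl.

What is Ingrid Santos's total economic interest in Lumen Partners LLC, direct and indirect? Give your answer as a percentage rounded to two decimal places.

Ingrid reaches Lumen along 2 paths.
Via Stratus: 24% × 10% = 2.4%.
Direct stake: 30% = 30%.
Total: 2.4% + 30% = 32.4%.
Rounded: 32.40%.

32.40%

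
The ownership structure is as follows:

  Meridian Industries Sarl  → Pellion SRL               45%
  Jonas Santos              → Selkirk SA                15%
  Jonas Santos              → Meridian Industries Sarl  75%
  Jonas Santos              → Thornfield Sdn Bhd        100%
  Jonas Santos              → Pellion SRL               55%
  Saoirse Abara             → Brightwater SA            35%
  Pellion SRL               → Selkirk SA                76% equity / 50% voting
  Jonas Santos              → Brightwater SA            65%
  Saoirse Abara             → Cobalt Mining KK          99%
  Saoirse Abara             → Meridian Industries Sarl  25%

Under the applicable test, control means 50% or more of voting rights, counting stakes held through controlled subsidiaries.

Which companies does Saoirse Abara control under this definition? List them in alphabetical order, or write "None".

Cobalt Mining KK

Saoirse holds 99% of Cobalt, so Saoirse controls Cobalt.
No other company's threshold is met.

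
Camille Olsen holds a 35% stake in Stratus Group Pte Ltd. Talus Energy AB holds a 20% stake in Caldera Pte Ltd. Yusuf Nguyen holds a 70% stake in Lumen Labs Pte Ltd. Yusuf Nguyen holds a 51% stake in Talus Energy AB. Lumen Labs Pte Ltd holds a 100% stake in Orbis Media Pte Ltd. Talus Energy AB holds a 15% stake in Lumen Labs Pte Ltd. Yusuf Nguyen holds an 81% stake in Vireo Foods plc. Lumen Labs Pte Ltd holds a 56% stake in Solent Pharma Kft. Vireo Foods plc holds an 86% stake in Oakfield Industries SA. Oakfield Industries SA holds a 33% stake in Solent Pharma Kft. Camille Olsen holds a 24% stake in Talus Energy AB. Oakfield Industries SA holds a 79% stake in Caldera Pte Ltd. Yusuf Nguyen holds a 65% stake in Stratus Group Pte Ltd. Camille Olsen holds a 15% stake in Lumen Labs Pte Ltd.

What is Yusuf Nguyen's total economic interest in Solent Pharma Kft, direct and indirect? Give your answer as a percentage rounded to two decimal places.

Yusuf reaches Solent along 3 paths.
Via Vireo → Oakfield: 81% × 86% × 33% = 22.9878%.
Via Talus → Lumen: 51% × 15% × 56% = 4.284%.
Via Lumen: 70% × 56% = 39.2%.
Total: 22.9878% + 4.284% + 39.2% = 66.4718%.
Rounded: 66.47%.

66.47%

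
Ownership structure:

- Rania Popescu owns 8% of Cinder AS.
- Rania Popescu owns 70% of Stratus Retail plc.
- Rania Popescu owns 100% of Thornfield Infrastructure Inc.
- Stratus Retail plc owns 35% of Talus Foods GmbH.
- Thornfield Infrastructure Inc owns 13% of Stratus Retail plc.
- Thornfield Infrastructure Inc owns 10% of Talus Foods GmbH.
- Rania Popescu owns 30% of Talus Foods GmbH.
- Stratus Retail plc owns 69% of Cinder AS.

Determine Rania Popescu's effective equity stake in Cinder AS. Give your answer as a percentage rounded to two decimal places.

Rania reaches Cinder along 3 paths.
Via Stratus: 70% × 69% = 48.3%.
Via Thornfield → Stratus: 100% × 13% × 69% = 8.97%.
Direct stake: 8% = 8%.
Total: 48.3% + 8.97% + 8% = 65.27%.

65.27%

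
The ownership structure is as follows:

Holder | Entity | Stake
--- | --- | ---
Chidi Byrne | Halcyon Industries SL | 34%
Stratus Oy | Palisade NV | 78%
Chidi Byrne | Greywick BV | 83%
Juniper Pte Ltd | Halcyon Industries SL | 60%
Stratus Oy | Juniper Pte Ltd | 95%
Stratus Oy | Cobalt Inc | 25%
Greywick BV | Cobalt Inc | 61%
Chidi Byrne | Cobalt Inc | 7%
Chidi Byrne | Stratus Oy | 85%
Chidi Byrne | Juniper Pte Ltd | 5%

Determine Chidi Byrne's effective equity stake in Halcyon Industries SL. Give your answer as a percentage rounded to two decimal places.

85.45%

Chidi reaches Halcyon along 3 paths.
Direct stake: 34% = 34%.
Via Stratus → Juniper: 85% × 95% × 60% = 48.45%.
Via Juniper: 5% × 60% = 3%.
Total: 34% + 48.45% + 3% = 85.45%.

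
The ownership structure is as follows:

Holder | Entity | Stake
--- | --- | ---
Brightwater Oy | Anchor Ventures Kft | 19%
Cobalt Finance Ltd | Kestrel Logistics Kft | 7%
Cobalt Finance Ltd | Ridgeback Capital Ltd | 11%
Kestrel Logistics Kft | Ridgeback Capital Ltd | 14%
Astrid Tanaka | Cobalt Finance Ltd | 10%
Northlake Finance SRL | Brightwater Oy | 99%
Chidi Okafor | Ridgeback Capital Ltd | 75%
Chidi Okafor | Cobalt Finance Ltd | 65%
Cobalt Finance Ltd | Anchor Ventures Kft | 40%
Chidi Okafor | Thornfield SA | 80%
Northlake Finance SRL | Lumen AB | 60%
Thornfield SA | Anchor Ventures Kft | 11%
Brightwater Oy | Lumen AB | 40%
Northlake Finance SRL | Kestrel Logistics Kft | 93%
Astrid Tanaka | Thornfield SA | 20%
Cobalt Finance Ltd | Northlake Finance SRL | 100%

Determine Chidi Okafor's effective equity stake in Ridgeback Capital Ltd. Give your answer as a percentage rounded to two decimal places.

Chidi reaches Ridgeback along 4 paths.
Via Cobalt → Kestrel: 65% × 7% × 14% = 0.637%.
Via Cobalt → Northlake → Kestrel: 65% × 100% × 93% × 14% = 8.463%.
Direct stake: 75% = 75%.
Via Cobalt: 65% × 11% = 7.15%.
Total: 0.637% + 8.463% + 75% + 7.15% = 91.25%.

91.25%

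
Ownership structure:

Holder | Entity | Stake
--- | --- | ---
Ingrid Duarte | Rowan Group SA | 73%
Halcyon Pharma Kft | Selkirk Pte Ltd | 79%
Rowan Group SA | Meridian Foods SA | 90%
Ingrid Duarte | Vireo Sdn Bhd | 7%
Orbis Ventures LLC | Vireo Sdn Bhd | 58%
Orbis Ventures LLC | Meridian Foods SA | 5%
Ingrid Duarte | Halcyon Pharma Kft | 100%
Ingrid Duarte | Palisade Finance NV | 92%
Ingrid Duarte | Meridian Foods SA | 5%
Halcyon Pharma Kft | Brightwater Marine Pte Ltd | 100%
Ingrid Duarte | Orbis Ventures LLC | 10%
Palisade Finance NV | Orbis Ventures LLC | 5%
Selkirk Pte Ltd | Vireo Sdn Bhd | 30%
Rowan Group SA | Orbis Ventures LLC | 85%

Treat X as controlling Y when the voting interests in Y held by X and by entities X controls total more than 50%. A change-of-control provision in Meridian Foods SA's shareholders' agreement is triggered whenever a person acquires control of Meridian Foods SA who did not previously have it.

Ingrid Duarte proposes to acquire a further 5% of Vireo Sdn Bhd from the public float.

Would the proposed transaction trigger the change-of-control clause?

The purchase changes only Ingrid's holdings, so Ingrid is the only person who could newly come to control Meridian.
Ingrid holds 73% of Rowan, so Ingrid controls Rowan.
Ingrid holds 92% of Palisade, so Ingrid controls Palisade.
Palisade and Rowan and Ingrid together hold 5% + 85% + 10% = 100% of Orbis, so Ingrid controls Orbis.
Rowan and Ingrid and Orbis together hold 90% + 5% + 5% = 100% of Meridian, so Ingrid controls Meridian.
So Ingrid already controls Meridian before the transaction.
After the purchase, Ingrid's direct stake in Vireo rises to 7% + 5% = 12%.
Ingrid controlled Meridian already, so this is not a new person acquiring control; every other person's position is unchanged or reduced.
No new person acquires control, so the clause is not triggered.

No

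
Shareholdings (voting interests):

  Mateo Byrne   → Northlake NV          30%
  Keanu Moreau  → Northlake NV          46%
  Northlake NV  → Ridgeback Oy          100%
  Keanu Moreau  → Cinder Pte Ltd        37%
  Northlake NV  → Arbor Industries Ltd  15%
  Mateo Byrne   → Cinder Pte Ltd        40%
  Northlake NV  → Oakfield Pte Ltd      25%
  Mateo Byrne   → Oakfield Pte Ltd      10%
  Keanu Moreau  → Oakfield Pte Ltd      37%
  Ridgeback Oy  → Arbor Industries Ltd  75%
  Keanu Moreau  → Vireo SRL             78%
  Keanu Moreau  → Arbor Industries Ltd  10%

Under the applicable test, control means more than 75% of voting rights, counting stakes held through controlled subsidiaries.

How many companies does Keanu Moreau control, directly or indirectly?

Keanu holds 78% of Vireo, so Keanu controls Vireo.
No other company's threshold is met.
Keanu controls 1 company.

1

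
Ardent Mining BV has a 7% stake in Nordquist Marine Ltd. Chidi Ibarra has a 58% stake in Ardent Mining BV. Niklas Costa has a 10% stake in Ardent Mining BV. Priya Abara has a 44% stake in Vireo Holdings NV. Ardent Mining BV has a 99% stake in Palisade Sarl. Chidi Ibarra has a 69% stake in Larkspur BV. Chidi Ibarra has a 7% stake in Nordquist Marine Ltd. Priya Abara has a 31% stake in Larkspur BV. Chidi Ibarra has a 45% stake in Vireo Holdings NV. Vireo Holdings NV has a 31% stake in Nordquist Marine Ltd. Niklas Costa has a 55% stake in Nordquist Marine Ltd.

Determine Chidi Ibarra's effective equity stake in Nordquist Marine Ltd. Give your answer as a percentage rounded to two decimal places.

Chidi reaches Nordquist along 3 paths.
Via Vireo: 45% × 31% = 13.95%.
Via Ardent: 58% × 7% = 4.06%.
Direct stake: 7% = 7%.
Total: 13.95% + 4.06% + 7% = 25.01%.

25.01%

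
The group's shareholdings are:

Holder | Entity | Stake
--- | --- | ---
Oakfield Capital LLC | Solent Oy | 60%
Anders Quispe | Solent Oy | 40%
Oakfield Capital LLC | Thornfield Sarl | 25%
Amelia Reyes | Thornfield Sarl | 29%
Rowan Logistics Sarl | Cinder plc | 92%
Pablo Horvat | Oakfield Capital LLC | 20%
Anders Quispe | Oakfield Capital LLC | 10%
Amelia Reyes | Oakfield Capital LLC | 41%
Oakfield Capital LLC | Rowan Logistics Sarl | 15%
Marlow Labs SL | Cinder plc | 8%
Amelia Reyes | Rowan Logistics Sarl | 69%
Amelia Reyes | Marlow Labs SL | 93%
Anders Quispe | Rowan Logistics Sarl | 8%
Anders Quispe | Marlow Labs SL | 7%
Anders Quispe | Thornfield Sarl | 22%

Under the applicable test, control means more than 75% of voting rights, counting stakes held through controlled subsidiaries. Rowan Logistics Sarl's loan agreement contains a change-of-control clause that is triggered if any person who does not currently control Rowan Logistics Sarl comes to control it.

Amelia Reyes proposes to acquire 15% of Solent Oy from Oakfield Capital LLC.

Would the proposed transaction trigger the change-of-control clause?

No

The purchase adds only to Amelia's holdings (Oakfield's stake shrinks), so Amelia is the only person who could newly come to control Rowan.
Amelia holds 93% of Marlow, so Amelia controls Marlow.
In Rowan, Amelia's side holds only 69%, not > 75%.
So before the transaction, Amelia does not control Rowan.
After the purchase, Amelia holds 15% of Solent directly, and Oakfield's stake falls to 45%.
Amelia's side now holds 15% of Solent, not > 75%, so Amelia still does not control Solent.
After the transaction, Amelia's side holds 69% of Rowan, not > 75%, so Amelia still does not control Rowan.
No new person acquires control, so the clause is not triggered.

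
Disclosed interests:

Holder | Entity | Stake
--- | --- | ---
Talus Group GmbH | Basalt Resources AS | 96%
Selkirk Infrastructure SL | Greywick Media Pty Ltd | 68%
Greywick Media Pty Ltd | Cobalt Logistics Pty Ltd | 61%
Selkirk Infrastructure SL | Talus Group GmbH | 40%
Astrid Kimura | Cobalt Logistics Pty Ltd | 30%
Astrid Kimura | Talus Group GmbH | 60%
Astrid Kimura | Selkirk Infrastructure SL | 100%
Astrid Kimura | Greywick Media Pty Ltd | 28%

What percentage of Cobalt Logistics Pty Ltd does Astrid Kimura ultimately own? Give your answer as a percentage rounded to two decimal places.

88.56%

Astrid reaches Cobalt along 3 paths.
Direct stake: 30% = 30%.
Via Selkirk → Greywick: 100% × 68% × 61% = 41.48%.
Via Greywick: 28% × 61% = 17.08%.
Total: 30% + 41.48% + 17.08% = 88.56%.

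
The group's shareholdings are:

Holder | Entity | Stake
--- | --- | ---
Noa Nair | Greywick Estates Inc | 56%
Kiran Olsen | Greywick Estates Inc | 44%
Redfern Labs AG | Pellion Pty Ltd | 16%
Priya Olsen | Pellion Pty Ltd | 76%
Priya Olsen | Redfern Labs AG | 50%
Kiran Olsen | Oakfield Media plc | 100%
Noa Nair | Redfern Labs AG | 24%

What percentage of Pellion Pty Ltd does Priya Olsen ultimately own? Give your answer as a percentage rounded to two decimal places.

Priya reaches Pellion along 2 paths.
Direct stake: 76% = 76%.
Via Redfern: 50% × 16% = 8%.
Total: 76% + 8% = 84%.
Rounded: 84.00%.

84.00%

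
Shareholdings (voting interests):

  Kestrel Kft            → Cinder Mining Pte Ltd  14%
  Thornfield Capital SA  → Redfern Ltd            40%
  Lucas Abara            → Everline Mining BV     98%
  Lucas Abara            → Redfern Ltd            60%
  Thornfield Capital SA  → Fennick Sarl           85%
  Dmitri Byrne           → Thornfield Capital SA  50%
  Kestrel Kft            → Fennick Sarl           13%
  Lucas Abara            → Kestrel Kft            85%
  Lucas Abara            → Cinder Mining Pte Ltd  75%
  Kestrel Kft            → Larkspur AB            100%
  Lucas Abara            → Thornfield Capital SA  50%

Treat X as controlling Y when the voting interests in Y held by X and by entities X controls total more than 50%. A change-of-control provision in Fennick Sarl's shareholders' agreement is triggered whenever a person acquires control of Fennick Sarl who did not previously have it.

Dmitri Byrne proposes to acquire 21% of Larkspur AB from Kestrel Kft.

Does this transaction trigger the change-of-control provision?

The purchase adds only to Dmitri's holdings (Kestrel's stake shrinks), so Dmitri is the only person who could newly come to control Fennick.
Dmitri's largest direct stake is 50% in Thornfield, which does not meet the threshold, so Dmitri controls no company.
Neither Dmitri nor any entity Dmitri controls holds any voting interest in Fennick.
So before the transaction, Dmitri does not control Fennick.
After the purchase, Dmitri holds 21% of Larkspur directly, and Kestrel's stake falls to 79%.
Dmitri's side now holds 21% of Larkspur, not > 50%, so Dmitri still does not control Larkspur.
After the transaction, neither Dmitri nor any entity Dmitri controls holds a voting interest in Fennick, so Dmitri still does not control it.
No new person acquires control, so the clause is not triggered.

No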